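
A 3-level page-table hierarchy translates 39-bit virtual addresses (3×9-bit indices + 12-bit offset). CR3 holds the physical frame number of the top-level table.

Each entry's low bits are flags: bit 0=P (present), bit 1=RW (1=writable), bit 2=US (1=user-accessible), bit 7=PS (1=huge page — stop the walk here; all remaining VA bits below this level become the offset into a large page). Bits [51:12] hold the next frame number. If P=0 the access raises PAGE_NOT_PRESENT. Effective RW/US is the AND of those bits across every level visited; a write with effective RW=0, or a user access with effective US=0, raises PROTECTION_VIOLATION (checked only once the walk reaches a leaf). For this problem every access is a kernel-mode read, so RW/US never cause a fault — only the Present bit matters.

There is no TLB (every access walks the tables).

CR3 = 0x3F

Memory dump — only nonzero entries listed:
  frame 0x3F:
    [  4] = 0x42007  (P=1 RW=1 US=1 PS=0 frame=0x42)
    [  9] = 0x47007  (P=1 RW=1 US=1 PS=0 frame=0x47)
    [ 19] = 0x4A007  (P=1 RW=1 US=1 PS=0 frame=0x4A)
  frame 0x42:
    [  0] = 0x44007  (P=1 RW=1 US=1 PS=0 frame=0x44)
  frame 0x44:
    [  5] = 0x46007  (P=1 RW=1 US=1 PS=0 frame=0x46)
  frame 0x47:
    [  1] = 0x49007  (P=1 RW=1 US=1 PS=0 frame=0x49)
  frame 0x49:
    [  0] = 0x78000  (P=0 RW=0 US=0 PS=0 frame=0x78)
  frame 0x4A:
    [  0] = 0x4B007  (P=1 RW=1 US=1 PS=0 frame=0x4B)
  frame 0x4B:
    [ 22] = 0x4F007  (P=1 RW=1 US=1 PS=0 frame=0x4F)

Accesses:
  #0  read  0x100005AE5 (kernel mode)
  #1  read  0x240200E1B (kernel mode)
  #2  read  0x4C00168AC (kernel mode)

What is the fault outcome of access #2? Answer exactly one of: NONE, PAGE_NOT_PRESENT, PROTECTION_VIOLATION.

Trace:
#0 VA=0x100005AE5 (r,kernel):
  [0] read 0x3F idx=4: raw=0x42007 flags P=1 W=1 U=1 S=0
  [1] read 0x42 idx=0: raw=0x44007 flags P=1 W=1 U=1 S=0
  [2] read 0x44 idx=5: raw=0x46007 flags P=1 W=1 U=1 S=0
  → PA=0x46AE5  (3 entries read)
#1 VA=0x240200E1B (r,kernel):
  [0] read 0x3F idx=9: raw=0x47007 flags P=1 W=1 U=1 S=0
  [1] read 0x47 idx=1: raw=0x49007 flags P=1 W=1 U=1 S=0
  [2] read 0x49 idx=0: raw=0x78000 flags P=0 W=0 U=0 S=0
  ⇒ fault: PAGE_NOT_PRESENT  — 3 lookups
#2 VA=0x4C00168AC (r,kernel):
  [0] read 0x3F idx=19: raw=0x4A007 flags P=1 W=1 U=1 S=0
  [1] read 0x4A idx=0: raw=0x4B007 flags P=1 W=1 U=1 S=0
  [2] read 0x4B idx=22: raw=0x4F007 flags P=1 W=1 U=1 S=0
  → PA=0x4F8AC  (3 entries read)

Access #2 fault: NONE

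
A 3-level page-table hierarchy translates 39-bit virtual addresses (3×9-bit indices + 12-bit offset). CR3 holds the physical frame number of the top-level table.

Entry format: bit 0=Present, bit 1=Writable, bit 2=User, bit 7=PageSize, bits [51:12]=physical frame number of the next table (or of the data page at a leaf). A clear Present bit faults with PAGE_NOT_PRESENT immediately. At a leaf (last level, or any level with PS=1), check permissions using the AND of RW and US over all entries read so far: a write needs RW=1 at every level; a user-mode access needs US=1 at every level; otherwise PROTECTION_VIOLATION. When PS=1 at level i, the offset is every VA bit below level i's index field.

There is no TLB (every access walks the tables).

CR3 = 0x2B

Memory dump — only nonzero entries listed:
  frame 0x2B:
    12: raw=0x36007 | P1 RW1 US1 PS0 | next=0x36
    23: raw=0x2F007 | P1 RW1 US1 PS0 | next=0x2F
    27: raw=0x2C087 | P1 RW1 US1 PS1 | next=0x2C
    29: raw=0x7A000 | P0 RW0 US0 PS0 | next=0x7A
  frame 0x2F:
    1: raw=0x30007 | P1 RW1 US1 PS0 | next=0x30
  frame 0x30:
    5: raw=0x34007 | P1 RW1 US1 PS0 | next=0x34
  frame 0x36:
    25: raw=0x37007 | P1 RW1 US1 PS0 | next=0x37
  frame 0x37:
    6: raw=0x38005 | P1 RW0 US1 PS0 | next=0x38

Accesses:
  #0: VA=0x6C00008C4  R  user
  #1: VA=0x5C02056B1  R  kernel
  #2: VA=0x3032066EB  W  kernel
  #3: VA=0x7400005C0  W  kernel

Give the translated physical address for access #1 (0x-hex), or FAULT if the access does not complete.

Trace:
#0 VA=0x6C00008C4 (r,user):
  [0] read 0x2B idx=27: raw=0x2C087 flags P=1 W=1 U=1 S=1
  → PA=0x2C8C4 (huge @L0)  (1 entries read)
#1 VA=0x5C02056B1 (r,kernel):
  [0] read 0x2B idx=23: raw=0x2F007 flags P=1 W=1 U=1 S=0
  [1] read 0x2F idx=1: raw=0x30007 flags P=1 W=1 U=1 S=0
  [2] read 0x30 idx=5: raw=0x34007 flags P=1 W=1 U=1 S=0
  → PA=0x346B1  (3 entries read)
#2 VA=0x3032066EB (w,kernel):
  [0] read 0x2B idx=12: raw=0x36007 flags P=1 W=1 U=1 S=0
  [1] read 0x36 idx=25: raw=0x37007 flags P=1 W=1 U=1 S=0
  [2] read 0x37 idx=6: raw=0x38005 flags P=1 W=0 U=1 S=0
  ✗ PROTECTION_VIOLATION  [3 reads]
#3 VA=0x7400005C0 (w,kernel):
  [0] read 0x2B idx=29: raw=0x7A000 flags P=0 W=0 U=0 S=0
  ✗ PAGE_NOT_PRESENT  [1 reads]

Access #1 PA: 0x346B1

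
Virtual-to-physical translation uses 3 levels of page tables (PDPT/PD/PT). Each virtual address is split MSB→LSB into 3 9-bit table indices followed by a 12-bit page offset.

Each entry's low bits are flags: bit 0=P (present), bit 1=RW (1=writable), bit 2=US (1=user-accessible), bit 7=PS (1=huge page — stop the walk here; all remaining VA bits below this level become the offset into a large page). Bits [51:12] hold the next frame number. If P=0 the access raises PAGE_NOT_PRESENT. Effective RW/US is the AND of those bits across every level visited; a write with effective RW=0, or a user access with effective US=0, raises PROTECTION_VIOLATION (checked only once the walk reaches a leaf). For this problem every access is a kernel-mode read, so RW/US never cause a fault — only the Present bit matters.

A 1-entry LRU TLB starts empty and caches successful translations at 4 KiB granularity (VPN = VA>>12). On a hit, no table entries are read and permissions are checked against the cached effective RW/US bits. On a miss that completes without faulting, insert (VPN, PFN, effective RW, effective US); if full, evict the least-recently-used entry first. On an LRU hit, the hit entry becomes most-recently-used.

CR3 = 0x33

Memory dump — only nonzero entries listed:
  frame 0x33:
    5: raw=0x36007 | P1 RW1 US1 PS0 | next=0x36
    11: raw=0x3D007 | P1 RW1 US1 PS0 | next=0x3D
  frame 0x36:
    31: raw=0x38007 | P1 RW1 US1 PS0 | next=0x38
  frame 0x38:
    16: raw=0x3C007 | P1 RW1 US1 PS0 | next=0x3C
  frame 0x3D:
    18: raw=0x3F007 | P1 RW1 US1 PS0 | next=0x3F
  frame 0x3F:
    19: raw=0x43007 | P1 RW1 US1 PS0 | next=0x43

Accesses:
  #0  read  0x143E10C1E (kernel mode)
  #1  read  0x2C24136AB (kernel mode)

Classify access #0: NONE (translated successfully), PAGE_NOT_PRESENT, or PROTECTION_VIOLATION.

Per-access translation:
#0 VA=0x143E10C1E (r,kernel):
  L0: frame=0x33 idx=5 entry=0x36007 [P=1 RW=1 US=1 PS=0]
  L1: frame=0x36 idx=31 entry=0x38007 [P=1 RW=1 US=1 PS=0]
  L2: frame=0x38 idx=16 entry=0x3C007 [P=1 RW=1 US=1 PS=0]
  ⇒ phys 0x3CC1E  [3 reads]
#1 VA=0x2C24136AB (r,kernel):
  L0: frame=0x33 idx=11 entry=0x3D007 [P=1 RW=1 US=1 PS=0]
  L1: frame=0x3D idx=18 entry=0x3F007 [P=1 RW=1 US=1 PS=0]
  L2: frame=0x3F idx=19 entry=0x43007 [P=1 RW=1 US=1 PS=0]
  ⇒ phys 0x436AB  [3 reads]

Access #0 fault: NONE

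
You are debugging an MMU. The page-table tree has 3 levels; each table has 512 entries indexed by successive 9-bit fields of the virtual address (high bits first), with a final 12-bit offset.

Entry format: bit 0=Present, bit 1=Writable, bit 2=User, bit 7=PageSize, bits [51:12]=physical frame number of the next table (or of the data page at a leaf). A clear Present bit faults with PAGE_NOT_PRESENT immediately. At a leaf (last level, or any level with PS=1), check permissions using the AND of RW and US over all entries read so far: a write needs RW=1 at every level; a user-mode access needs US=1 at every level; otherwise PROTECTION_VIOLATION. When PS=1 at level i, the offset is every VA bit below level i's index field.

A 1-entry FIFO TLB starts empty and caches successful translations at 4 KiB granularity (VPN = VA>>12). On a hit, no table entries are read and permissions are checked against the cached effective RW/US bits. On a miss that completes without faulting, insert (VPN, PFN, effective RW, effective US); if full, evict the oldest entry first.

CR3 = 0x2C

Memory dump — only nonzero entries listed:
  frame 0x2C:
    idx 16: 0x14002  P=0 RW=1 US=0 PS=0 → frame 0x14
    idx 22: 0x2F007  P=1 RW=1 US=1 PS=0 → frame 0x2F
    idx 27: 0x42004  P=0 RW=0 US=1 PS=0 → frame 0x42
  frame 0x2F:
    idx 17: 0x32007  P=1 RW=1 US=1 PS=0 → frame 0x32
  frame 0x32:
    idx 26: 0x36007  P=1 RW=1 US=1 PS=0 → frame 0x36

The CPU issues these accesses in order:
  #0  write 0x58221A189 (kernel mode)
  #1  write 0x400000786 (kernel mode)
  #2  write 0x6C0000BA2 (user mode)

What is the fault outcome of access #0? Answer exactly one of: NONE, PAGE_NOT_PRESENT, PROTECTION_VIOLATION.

Per-access translation:
#0 VA=0x58221A189 (w,kernel):
  L0: frame=0x2C idx=22 entry=0x2F007 [P=1 RW=1 US=1 PS=0]
  L1: frame=0x2F idx=17 entry=0x32007 [P=1 RW=1 US=1 PS=0]
  L2: frame=0x32 idx=26 entry=0x36007 [P=1 RW=1 US=1 PS=0]
  ✓ 0x36189  — 3 lookups
#1 VA=0x400000786 (w,kernel):
  L0: frame=0x2C idx=16 entry=0x14002 [P=0 RW=1 US=0 PS=0]
  ⇒ fault: PAGE_NOT_PRESENT  — 1 lookups
#2 VA=0x6C0000BA2 (w,user):
  L0: frame=0x2C idx=27 entry=0x42004 [P=0 RW=0 US=1 PS=0]
  ⇒ fault: PAGE_NOT_PRESENT  — 1 lookups

Access #0 fault: NONE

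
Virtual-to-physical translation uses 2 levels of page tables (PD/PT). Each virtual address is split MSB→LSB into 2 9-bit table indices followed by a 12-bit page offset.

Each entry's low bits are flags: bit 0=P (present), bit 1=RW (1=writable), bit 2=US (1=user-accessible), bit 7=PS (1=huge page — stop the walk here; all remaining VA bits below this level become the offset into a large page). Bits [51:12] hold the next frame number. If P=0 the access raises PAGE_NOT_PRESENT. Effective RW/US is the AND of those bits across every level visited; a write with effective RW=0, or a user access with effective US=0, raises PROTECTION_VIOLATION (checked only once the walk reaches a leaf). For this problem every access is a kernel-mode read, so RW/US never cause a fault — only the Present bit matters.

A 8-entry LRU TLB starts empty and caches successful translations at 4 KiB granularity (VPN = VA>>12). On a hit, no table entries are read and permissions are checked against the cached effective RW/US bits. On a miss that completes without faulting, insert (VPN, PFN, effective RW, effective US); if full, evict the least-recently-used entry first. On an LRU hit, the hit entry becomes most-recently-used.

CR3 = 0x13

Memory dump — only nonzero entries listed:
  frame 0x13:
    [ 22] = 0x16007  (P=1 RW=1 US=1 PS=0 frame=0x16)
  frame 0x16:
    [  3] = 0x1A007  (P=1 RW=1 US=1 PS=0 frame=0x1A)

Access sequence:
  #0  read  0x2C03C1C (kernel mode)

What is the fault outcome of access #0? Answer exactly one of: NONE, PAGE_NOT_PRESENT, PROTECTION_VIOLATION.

Walk each access:
#0 VA=0x2C03C1C (r,kernel):
  [0] read 0x13 idx=22: raw=0x16007 flags P=1 W=1 U=1 S=0
  [1] read 0x16 idx=3: raw=0x1A007 flags P=1 W=1 U=1 S=0
  ✓ 0x1AC1C  — 2 lookups

Access #0 fault: NONE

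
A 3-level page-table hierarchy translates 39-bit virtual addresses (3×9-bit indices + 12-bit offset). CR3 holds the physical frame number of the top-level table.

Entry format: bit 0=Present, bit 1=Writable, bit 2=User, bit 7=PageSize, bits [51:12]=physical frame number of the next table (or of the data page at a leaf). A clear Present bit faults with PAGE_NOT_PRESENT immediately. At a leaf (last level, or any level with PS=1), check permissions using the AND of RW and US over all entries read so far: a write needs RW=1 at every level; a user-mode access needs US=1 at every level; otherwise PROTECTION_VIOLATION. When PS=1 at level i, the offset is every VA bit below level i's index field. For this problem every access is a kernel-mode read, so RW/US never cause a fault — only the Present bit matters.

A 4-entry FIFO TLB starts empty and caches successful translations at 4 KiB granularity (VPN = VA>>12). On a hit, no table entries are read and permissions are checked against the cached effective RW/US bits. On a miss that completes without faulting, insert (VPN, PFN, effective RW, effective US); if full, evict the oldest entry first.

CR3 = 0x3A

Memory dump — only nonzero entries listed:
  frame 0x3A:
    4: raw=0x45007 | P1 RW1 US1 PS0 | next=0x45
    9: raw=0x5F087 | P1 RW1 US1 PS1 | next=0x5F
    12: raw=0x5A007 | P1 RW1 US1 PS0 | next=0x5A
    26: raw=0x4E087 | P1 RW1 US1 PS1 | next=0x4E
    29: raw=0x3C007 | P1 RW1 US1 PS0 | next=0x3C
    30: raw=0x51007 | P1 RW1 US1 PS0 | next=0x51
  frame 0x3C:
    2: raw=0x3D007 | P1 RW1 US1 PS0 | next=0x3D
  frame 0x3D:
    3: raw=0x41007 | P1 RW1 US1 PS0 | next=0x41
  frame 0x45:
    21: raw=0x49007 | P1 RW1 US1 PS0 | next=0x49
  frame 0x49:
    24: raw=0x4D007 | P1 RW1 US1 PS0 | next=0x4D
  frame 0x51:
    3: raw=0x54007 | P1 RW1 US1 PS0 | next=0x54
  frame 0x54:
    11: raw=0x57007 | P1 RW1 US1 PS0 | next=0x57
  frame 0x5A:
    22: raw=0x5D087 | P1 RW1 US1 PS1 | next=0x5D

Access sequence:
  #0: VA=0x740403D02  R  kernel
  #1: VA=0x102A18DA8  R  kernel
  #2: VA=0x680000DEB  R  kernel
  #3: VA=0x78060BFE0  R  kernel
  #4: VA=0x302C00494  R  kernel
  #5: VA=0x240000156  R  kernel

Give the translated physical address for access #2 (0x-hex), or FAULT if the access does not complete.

Walk each access:
#0 VA=0x740403D02 (r,kernel):
  [0] read 0x3A idx=29: raw=0x3C007 flags P=1 W=1 U=1 S=0
  [1] read 0x3C idx=2: raw=0x3D007 flags P=1 W=1 U=1 S=0
  [2] read 0x3D idx=3: raw=0x41007 flags P=1 W=1 U=1 S=0
  ✓ 0x41D02  — 3 lookups
#1 VA=0x102A18DA8 (r,kernel):
  [0] read 0x3A idx=4: raw=0x45007 flags P=1 W=1 U=1 S=0
  [1] read 0x45 idx=21: raw=0x49007 flags P=1 W=1 U=1 S=0
  [2] read 0x49 idx=24: raw=0x4D007 flags P=1 W=1 U=1 S=0
  ✓ 0x4DDA8  — 3 lookups
#2 VA=0x680000DEB (r,kernel):
  [0] read 0x3A idx=26: raw=0x4E087 flags P=1 W=1 U=1 S=1
  ✓ 0x4EDEB (huge @L0)  — 1 lookups
#3 VA=0x78060BFE0 (r,kernel):
  [0] read 0x3A idx=30: raw=0x51007 flags P=1 W=1 U=1 S=0
  [1] read 0x51 idx=3: raw=0x54007 flags P=1 W=1 U=1 S=0
  [2] read 0x54 idx=11: raw=0x57007 flags P=1 W=1 U=1 S=0
  ✓ 0x57FE0  — 3 lookups
#4 VA=0x302C00494 (r,kernel):
  [0] read 0x3A idx=12: raw=0x5A007 flags P=1 W=1 U=1 S=0
  [1] read 0x5A idx=22: raw=0x5D087 flags P=1 W=1 U=1 S=1
  ✓ 0x5D494 (huge @L1)  — 2 lookups
#5 VA=0x240000156 (r,kernel):
  [0] read 0x3A idx=9: raw=0x5F087 flags P=1 W=1 U=1 S=1
  ✓ 0x5F156 (huge @L0)  — 1 lookups

Access #2 PA: 0x4EDEB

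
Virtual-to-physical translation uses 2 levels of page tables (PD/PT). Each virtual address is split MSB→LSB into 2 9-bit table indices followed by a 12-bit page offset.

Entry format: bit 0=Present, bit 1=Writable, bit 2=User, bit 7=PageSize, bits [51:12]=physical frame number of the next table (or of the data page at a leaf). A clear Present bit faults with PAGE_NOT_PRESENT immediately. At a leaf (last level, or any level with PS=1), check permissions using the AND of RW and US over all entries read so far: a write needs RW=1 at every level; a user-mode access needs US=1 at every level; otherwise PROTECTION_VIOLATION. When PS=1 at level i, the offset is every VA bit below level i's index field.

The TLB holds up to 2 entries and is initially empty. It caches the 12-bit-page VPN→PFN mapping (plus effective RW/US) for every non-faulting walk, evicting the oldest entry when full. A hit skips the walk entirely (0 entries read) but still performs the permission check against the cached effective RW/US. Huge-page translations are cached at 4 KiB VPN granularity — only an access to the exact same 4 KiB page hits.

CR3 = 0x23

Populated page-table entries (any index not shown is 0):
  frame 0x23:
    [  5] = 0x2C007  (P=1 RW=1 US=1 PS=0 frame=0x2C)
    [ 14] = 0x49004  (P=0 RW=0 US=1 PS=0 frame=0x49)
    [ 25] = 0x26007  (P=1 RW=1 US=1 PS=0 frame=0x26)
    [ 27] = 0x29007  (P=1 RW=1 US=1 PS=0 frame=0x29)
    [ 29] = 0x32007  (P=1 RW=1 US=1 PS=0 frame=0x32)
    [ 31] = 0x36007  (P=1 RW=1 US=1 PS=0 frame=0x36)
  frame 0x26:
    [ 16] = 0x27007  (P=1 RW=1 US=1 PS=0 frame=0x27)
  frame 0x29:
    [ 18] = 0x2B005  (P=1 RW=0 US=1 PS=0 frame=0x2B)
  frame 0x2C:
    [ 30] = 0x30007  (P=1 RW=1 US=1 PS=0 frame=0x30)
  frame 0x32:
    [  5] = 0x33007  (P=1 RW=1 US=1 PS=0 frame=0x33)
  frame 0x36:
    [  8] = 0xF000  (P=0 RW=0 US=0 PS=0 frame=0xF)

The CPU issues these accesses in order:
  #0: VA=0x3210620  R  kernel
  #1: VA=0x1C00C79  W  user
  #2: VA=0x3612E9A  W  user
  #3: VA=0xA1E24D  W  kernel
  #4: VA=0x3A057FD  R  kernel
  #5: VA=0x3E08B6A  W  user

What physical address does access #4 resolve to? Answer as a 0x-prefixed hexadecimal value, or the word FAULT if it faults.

Per-access translation:
#0 VA=0x3210620 (r,kernel):
  [0] read 0x23 idx=25: raw=0x26007 flags P=1 W=1 U=1 S=0
  [1] read 0x26 idx=16: raw=0x27007 flags P=1 W=1 U=1 S=0
  ✓ 0x27620  — 2 lookups
#1 VA=0x1C00C79 (w,user):
  [0] read 0x23 idx=14: raw=0x49004 flags P=0 W=0 U=1 S=0
  → PAGE_NOT_PRESENT  (1 entries read)
#2 VA=0x3612E9A (w,user):
  [0] read 0x23 idx=27: raw=0x29007 flags P=1 W=1 U=1 S=0
  [1] read 0x29 idx=18: raw=0x2B005 flags P=1 W=0 U=1 S=0
  → PROTECTION_VIOLATION  (2 entries read)
#3 VA=0xA1E24D (w,kernel):
  [0] read 0x23 idx=5: raw=0x2C007 flags P=1 W=1 U=1 S=0
  [1] read 0x2C idx=30: raw=0x30007 flags P=1 W=1 U=1 S=0
  ✓ 0x3024D  — 2 lookups
#4 VA=0x3A057FD (r,kernel):
  [0] read 0x23 idx=29: raw=0x32007 flags P=1 W=1 U=1 S=0
  [1] read 0x32 idx=5: raw=0x33007 flags P=1 W=1 U=1 S=0
  ✓ 0x337FD  — 2 lookups
#5 VA=0x3E08B6A (w,user):
  [0] read 0x23 idx=31: raw=0x36007 flags P=1 W=1 U=1 S=0
  [1] read 0x36 idx=8: raw=0xF000 flags P=0 W=0 U=0 S=0
  → PAGE_NOT_PRESENT  (2 entries read)

Access #4 PA: 0x337FD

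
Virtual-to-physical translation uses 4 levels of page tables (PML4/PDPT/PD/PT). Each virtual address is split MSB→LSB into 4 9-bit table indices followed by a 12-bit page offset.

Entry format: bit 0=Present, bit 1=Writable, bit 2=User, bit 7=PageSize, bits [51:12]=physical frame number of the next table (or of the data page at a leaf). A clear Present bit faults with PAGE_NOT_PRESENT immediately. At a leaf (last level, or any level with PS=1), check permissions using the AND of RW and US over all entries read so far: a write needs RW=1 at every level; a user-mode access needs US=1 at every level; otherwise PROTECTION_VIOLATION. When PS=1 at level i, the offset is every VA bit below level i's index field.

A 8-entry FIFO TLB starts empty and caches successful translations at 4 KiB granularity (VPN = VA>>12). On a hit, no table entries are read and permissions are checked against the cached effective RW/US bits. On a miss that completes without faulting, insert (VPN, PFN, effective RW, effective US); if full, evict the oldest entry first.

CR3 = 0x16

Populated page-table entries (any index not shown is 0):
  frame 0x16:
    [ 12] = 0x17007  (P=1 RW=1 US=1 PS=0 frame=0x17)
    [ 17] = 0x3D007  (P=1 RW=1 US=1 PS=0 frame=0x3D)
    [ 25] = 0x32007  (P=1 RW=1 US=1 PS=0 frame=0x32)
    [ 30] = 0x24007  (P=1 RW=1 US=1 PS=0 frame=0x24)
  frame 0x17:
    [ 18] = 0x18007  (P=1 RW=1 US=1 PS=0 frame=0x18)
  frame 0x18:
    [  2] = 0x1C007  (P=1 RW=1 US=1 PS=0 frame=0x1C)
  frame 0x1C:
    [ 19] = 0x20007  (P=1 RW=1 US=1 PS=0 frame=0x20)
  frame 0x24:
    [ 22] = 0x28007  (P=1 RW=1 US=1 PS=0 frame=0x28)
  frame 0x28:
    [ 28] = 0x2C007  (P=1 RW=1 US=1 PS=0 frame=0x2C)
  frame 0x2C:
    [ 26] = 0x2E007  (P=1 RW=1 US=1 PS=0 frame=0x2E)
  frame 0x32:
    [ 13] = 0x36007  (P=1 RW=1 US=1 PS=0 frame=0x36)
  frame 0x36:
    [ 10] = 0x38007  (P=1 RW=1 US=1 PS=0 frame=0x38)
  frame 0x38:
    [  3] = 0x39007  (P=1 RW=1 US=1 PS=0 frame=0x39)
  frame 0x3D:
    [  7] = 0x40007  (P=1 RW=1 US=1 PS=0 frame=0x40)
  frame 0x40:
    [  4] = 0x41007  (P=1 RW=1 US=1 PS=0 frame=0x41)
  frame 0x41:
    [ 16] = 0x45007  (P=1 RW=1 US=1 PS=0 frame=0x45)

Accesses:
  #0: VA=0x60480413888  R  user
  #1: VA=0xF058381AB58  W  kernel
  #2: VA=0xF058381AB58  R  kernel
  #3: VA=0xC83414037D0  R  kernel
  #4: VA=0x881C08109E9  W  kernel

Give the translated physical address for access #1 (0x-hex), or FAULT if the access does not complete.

Trace:
#0 VA=0x60480413888 (r,user):
  L0 @0x16[12] → 0x17007  P=1,RW=1,US=1,PS=0
  L1 @0x17[18] → 0x18007  P=1,RW=1,US=1,PS=0
  L2 @0x18[2] → 0x1C007  P=1,RW=1,US=1,PS=0
  L3 @0x1C[19] → 0x20007  P=1,RW=1,US=1,PS=0
  ⇒ phys 0x20888  [4 reads]
#1 VA=0xF058381AB58 (w,kernel):
  L0 @0x16[30] → 0x24007  P=1,RW=1,US=1,PS=0
  L1 @0x24[22] → 0x28007  P=1,RW=1,US=1,PS=0
  L2 @0x28[28] → 0x2C007  P=1,RW=1,US=1,PS=0
  L3 @0x2C[26] → 0x2E007  P=1,RW=1,US=1,PS=0
  ⇒ phys 0x2EB58  [4 reads]
#2 VA=0xF058381AB58 (r,kernel):
  TLB hit vpn=0xF058381A → PA=0x2EB58
#3 VA=0xC83414037D0 (r,kernel):
  L0 @0x16[25] → 0x32007  P=1,RW=1,US=1,PS=0
  L1 @0x32[13] → 0x36007  P=1,RW=1,US=1,PS=0
  L2 @0x36[10] → 0x38007  P=1,RW=1,US=1,PS=0
  L3 @0x38[3] → 0x39007  P=1,RW=1,US=1,PS=0
  ⇒ phys 0x397D0  [4 reads]
#4 VA=0x881C08109E9 (w,kernel):
  L0 @0x16[17] → 0x3D007  P=1,RW=1,US=1,PS=0
  L1 @0x3D[7] → 0x40007  P=1,RW=1,US=1,PS=0
  L2 @0x40[4] → 0x41007  P=1,RW=1,US=1,PS=0
  L3 @0x41[16] → 0x45007  P=1,RW=1,US=1,PS=0
  ⇒ phys 0x459E9  [4 reads]

Access #1 PA: 0x2EB58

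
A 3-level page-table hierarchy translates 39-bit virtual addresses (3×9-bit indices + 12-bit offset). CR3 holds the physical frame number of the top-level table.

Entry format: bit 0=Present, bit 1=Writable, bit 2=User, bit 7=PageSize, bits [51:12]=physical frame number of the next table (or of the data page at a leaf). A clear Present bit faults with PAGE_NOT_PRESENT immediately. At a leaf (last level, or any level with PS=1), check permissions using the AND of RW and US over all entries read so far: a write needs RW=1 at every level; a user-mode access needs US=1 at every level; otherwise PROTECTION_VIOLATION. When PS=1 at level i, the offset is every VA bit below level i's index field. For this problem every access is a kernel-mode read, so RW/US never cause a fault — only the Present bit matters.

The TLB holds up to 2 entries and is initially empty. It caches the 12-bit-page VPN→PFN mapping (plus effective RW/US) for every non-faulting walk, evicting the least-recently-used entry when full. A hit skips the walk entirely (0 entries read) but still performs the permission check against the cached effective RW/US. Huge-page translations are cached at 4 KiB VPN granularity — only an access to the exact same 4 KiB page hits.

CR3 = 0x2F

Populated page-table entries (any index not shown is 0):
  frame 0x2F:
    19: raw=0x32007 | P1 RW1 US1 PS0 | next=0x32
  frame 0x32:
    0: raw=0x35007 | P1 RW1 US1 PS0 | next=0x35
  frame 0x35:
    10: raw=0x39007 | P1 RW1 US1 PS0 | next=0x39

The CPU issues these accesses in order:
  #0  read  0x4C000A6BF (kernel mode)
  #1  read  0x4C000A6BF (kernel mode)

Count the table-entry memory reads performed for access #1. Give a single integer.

Walk each access:
#0 VA=0x4C000A6BF (r,kernel):
  L0 @0x2F[19] → 0x32007  P=1,RW=1,US=1,PS=0
  L1 @0x32[0] → 0x35007  P=1,RW=1,US=1,PS=0
  L2 @0x35[10] → 0x39007  P=1,RW=1,US=1,PS=0
  → PA=0x396BF  (3 entries read)
#1 VA=0x4C000A6BF (r,kernel):
  TLB hit vpn=0x4C000A → PA=0x396BF

Entries read for #1: 0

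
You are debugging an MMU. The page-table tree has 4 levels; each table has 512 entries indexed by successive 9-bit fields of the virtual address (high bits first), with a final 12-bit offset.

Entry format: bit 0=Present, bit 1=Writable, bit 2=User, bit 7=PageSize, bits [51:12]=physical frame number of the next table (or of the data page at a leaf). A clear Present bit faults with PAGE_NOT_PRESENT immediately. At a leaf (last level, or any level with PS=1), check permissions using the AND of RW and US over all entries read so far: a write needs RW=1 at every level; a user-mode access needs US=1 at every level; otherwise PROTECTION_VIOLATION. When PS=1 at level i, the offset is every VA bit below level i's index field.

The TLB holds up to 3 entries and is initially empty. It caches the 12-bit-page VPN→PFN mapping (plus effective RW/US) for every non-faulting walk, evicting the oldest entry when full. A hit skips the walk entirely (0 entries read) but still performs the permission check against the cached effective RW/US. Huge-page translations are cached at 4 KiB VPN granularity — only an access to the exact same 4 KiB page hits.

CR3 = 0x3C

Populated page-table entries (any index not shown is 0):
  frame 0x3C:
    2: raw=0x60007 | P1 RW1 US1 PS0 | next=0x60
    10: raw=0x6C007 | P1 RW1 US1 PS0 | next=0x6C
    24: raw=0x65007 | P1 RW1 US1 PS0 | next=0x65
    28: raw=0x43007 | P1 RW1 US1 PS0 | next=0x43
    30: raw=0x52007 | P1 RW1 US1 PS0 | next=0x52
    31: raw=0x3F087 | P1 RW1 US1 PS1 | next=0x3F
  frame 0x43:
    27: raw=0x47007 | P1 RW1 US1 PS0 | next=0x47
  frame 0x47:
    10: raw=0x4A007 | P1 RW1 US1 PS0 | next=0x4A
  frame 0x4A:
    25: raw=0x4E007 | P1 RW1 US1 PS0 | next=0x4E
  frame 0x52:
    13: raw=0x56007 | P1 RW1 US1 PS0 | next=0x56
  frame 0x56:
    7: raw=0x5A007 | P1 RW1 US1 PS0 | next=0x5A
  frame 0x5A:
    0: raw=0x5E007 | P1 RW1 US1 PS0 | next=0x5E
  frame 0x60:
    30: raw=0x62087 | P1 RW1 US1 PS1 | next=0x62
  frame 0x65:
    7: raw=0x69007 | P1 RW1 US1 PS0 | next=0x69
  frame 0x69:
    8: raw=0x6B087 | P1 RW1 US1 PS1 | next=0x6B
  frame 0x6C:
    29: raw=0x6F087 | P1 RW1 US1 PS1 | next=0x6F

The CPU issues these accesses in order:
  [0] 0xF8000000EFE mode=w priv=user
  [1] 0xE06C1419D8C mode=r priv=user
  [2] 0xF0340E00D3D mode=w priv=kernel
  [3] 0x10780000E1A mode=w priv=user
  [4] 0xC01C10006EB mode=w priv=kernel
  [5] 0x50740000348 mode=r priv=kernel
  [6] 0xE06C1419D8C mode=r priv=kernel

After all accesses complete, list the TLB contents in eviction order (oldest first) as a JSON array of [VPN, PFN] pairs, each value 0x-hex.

Trace:
#0 VA=0xF8000000EFE (w,user):
  lvl0: tbl 0x3C, slot 31 ⇒ 0x3F087 (P1/RW1/US1/PS1)
  ⇒ phys 0x3FEFE (huge @L0)  [1 reads]
#1 VA=0xE06C1419D8C (r,user):
  lvl0: tbl 0x3C, slot 28 ⇒ 0x43007 (P1/RW1/US1/PS0)
  lvl1: tbl 0x43, slot 27 ⇒ 0x47007 (P1/RW1/US1/PS0)
  lvl2: tbl 0x47, slot 10 ⇒ 0x4A007 (P1/RW1/US1/PS0)
  lvl3: tbl 0x4A, slot 25 ⇒ 0x4E007 (P1/RW1/US1/PS0)
  ⇒ phys 0x4ED8C  [4 reads]
#2 VA=0xF0340E00D3D (w,kernel):
  lvl0: tbl 0x3C, slot 30 ⇒ 0x52007 (P1/RW1/US1/PS0)
  lvl1: tbl 0x52, slot 13 ⇒ 0x56007 (P1/RW1/US1/PS0)
  lvl2: tbl 0x56, slot 7 ⇒ 0x5A007 (P1/RW1/US1/PS0)
  lvl3: tbl 0x5A, slot 0 ⇒ 0x5E007 (P1/RW1/US1/PS0)
  ⇒ phys 0x5ED3D  [4 reads]
#3 VA=0x10780000E1A (w,user):
  lvl0: tbl 0x3C, slot 2 ⇒ 0x60007 (P1/RW1/US1/PS0)
  lvl1: tbl 0x60, slot 30 ⇒ 0x62087 (P1/RW1/US1/PS1)
  ⇒ phys 0x62E1A (huge @L1)  [2 reads]
#4 VA=0xC01C10006EB (w,kernel):
  lvl0: tbl 0x3C, slot 24 ⇒ 0x65007 (P1/RW1/US1/PS0)
  lvl1: tbl 0x65, slot 7 ⇒ 0x69007 (P1/RW1/US1/PS0)
  lvl2: tbl 0x69, slot 8 ⇒ 0x6B087 (P1/RW1/US1/PS1)
  ⇒ phys 0x6B6EB (huge @L2)  [3 reads]
#5 VA=0x50740000348 (r,kernel):
  lvl0: tbl 0x3C, slot 10 ⇒ 0x6C007 (P1/RW1/US1/PS0)
  lvl1: tbl 0x6C, slot 29 ⇒ 0x6F087 (P1/RW1/US1/PS1)
  ⇒ phys 0x6F348 (huge @L1)  [2 reads]
#6 VA=0xE06C1419D8C (r,kernel):
  lvl0: tbl 0x3C, slot 28 ⇒ 0x43007 (P1/RW1/US1/PS0)
  lvl1: tbl 0x43, slot 27 ⇒ 0x47007 (P1/RW1/US1/PS0)
  lvl2: tbl 0x47, slot 10 ⇒ 0x4A007 (P1/RW1/US1/PS0)
  lvl3: tbl 0x4A, slot 25 ⇒ 0x4E007 (P1/RW1/US1/PS0)
  ⇒ phys 0x4ED8C  [4 reads]

TLB: [["0xC01C1000", "0x6B"], ["0x50740000", "0x6F"], ["0xE06C1419", "0x4E"]]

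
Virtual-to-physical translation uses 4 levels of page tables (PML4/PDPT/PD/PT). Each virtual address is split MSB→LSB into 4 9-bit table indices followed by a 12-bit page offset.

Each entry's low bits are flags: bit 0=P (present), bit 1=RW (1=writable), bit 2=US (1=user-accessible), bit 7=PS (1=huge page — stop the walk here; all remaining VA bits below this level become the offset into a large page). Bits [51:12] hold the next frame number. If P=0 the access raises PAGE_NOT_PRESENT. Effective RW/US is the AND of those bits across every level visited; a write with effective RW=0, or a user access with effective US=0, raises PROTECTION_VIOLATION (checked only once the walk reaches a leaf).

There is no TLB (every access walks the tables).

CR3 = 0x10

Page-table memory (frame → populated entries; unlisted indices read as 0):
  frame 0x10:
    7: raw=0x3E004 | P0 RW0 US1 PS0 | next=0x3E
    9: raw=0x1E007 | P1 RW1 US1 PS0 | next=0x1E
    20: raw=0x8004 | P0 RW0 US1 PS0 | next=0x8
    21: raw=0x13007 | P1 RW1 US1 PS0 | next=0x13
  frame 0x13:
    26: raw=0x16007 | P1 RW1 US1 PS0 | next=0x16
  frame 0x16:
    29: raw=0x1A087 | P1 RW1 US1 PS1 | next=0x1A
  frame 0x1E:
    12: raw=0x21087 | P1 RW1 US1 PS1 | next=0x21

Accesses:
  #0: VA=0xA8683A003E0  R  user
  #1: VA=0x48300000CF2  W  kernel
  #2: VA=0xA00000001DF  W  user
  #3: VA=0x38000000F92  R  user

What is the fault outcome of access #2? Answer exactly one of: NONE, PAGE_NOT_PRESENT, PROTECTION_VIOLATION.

Trace:
#0 VA=0xA8683A003E0 (r,user):
  L0: frame=0x10 idx=21 entry=0x13007 [P=1 RW=1 US=1 PS=0]
  L1: frame=0x13 idx=26 entry=0x16007 [P=1 RW=1 US=1 PS=0]
  L2: frame=0x16 idx=29 entry=0x1A087 [P=1 RW=1 US=1 PS=1]
  → PA=0x1A3E0 (huge @L2)  (3 entries read)
#1 VA=0x48300000CF2 (w,kernel):
  L0: frame=0x10 idx=9 entry=0x1E007 [P=1 RW=1 US=1 PS=0]
  L1: frame=0x1E idx=12 entry=0x21087 [P=1 RW=1 US=1 PS=1]
  → PA=0x21CF2 (huge @L1)  (2 entries read)
#2 VA=0xA00000001DF (w,user):
  L0: frame=0x10 idx=20 entry=0x8004 [P=0 RW=0 US=1 PS=0]
  ✗ PAGE_NOT_PRESENT  [1 reads]
#3 VA=0x38000000F92 (r,user):
  L0: frame=0x10 idx=7 entry=0x3E004 [P=0 RW=0 US=1 PS=0]
  ✗ PAGE_NOT_PRESENT  [1 reads]

Access #2 fault: PAGE_NOT_PRESENT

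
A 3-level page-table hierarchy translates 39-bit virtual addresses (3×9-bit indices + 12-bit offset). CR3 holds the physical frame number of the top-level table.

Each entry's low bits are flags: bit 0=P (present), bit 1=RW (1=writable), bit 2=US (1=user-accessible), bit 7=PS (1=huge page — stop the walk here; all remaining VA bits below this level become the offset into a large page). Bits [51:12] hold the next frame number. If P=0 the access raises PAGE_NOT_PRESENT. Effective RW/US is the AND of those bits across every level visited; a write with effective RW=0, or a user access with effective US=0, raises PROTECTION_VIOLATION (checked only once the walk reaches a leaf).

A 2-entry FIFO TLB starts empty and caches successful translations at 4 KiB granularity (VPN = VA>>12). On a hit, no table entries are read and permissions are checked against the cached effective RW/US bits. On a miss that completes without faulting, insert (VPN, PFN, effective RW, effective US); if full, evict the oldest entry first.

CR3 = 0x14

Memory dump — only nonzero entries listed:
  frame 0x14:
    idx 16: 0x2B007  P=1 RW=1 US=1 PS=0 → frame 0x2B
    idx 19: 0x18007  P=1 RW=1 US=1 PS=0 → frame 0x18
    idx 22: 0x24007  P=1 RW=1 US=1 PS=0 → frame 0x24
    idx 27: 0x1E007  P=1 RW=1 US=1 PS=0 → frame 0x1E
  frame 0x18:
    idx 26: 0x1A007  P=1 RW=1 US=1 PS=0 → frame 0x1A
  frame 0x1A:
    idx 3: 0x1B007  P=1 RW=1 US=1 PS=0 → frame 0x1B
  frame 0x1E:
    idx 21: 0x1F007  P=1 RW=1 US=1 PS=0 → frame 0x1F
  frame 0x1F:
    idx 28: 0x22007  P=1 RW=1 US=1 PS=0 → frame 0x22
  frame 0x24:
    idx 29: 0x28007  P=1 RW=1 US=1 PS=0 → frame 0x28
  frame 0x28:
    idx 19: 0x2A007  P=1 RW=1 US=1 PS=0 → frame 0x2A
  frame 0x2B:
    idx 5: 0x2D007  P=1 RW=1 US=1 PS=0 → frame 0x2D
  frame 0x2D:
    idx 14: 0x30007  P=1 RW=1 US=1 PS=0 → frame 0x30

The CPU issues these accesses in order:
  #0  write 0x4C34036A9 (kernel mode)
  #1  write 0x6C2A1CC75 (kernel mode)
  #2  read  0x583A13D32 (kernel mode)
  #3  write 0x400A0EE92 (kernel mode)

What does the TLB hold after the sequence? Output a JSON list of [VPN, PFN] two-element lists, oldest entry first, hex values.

Walk each access:
#0 VA=0x4C34036A9 (w,kernel):
  lvl0: tbl 0x14, slot 19 ⇒ 0x18007 (P1/RW1/US1/PS0)
  lvl1: tbl 0x18, slot 26 ⇒ 0x1A007 (P1/RW1/US1/PS0)
  lvl2: tbl 0x1A, slot 3 ⇒ 0x1B007 (P1/RW1/US1/PS0)
  ⇒ phys 0x1B6A9  [3 reads]
#1 VA=0x6C2A1CC75 (w,kernel):
  lvl0: tbl 0x14, slot 27 ⇒ 0x1E007 (P1/RW1/US1/PS0)
  lvl1: tbl 0x1E, slot 21 ⇒ 0x1F007 (P1/RW1/US1/PS0)
  lvl2: tbl 0x1F, slot 28 ⇒ 0x22007 (P1/RW1/US1/PS0)
  ⇒ phys 0x22C75  [3 reads]
#2 VA=0x583A13D32 (r,kernel):
  lvl0: tbl 0x14, slot 22 ⇒ 0x24007 (P1/RW1/US1/PS0)
  lvl1: tbl 0x24, slot 29 ⇒ 0x28007 (P1/RW1/US1/PS0)
  lvl2: tbl 0x28, slot 19 ⇒ 0x2A007 (P1/RW1/US1/PS0)
  ⇒ phys 0x2AD32  [3 reads]
#3 VA=0x400A0EE92 (w,kernel):
  lvl0: tbl 0x14, slot 16 ⇒ 0x2B007 (P1/RW1/US1/PS0)
  lvl1: tbl 0x2B, slot 5 ⇒ 0x2D007 (P1/RW1/US1/PS0)
  lvl2: tbl 0x2D, slot 14 ⇒ 0x30007 (P1/RW1/US1/PS0)
  ⇒ phys 0x30E92  [3 reads]

TLB: [["0x583A13", "0x2A"], ["0x400A0E", "0x30"]]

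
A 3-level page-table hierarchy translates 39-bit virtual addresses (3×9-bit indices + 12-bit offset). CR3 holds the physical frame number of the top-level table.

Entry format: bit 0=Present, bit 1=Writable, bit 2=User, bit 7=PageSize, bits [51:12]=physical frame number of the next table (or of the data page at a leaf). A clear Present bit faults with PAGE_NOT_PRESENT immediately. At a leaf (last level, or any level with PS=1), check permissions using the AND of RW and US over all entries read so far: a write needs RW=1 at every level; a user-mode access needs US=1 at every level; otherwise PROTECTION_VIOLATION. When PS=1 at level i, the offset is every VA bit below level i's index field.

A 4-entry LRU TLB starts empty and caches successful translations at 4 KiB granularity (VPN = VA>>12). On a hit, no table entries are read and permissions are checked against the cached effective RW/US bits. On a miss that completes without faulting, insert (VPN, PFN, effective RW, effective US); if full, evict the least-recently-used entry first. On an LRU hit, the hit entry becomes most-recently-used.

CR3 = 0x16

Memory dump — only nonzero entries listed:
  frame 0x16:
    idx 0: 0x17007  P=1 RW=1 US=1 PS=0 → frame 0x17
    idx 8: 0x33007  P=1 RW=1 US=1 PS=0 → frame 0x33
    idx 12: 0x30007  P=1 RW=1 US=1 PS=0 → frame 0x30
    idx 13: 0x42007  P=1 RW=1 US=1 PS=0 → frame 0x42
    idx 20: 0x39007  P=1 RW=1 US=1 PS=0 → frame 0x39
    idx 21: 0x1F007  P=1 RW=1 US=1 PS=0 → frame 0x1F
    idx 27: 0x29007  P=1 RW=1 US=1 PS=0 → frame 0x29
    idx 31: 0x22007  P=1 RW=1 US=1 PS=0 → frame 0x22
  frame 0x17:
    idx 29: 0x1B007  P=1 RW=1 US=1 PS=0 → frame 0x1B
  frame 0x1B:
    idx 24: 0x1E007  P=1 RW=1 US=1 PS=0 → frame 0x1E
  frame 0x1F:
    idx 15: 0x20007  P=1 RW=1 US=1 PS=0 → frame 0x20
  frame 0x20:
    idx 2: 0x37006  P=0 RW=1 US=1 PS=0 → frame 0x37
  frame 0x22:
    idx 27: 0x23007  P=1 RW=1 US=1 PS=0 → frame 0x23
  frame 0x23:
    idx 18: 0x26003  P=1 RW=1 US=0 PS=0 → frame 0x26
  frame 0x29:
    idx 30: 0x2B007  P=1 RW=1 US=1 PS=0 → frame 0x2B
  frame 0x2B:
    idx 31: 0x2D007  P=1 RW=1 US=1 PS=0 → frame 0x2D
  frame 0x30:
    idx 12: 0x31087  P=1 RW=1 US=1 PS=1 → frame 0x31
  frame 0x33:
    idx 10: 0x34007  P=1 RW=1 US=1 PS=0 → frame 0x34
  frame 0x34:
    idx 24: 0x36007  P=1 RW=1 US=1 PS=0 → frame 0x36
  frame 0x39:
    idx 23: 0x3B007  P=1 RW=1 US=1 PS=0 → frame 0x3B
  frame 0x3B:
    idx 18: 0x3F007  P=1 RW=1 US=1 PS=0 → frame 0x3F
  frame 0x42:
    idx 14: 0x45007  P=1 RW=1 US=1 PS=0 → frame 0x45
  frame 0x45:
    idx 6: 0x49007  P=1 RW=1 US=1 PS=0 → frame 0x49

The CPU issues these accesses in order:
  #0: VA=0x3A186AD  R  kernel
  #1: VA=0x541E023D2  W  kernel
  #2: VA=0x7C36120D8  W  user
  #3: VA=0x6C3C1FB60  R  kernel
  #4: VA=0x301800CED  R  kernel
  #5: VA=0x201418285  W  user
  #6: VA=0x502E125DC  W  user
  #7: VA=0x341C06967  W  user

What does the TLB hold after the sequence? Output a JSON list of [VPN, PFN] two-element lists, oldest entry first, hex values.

Per-access translation:
#0 VA=0x3A186AD (r,kernel):
  L0: frame=0x16 idx=0 entry=0x17007 [P=1 RW=1 US=1 PS=0]
  L1: frame=0x17 idx=29 entry=0x1B007 [P=1 RW=1 US=1 PS=0]
  L2: frame=0x1B idx=24 entry=0x1E007 [P=1 RW=1 US=1 PS=0]
  ⇒ phys 0x1E6AD  [3 reads]
#1 VA=0x541E023D2 (w,kernel):
  L0: frame=0x16 idx=21 entry=0x1F007 [P=1 RW=1 US=1 PS=0]
  L1: frame=0x1F idx=15 entry=0x20007 [P=1 RW=1 US=1 PS=0]
  L2: frame=0x20 idx=2 entry=0x37006 [P=0 RW=1 US=1 PS=0]
  ⇒ fault: PAGE_NOT_PRESENT  — 3 lookups
#2 VA=0x7C36120D8 (w,user):
  L0: frame=0x16 idx=31 entry=0x22007 [P=1 RW=1 US=1 PS=0]
  L1: frame=0x22 idx=27 entry=0x23007 [P=1 RW=1 US=1 PS=0]
  L2: frame=0x23 idx=18 entry=0x26003 [P=1 RW=1 US=0 PS=0]
  ⇒ fault: PROTECTION_VIOLATION  — 3 lookups
#3 VA=0x6C3C1FB60 (r,kernel):
  L0: frame=0x16 idx=27 entry=0x29007 [P=1 RW=1 US=1 PS=0]
  L1: frame=0x29 idx=30 entry=0x2B007 [P=1 RW=1 US=1 PS=0]
  L2: frame=0x2B idx=31 entry=0x2D007 [P=1 RW=1 US=1 PS=0]
  ⇒ phys 0x2DB60  [3 reads]
#4 VA=0x301800CED (r,kernel):
  L0: frame=0x16 idx=12 entry=0x30007 [P=1 RW=1 US=1 PS=0]
  L1: frame=0x30 idx=12 entry=0x31087 [P=1 RW=1 US=1 PS=1]
  ⇒ phys 0x31CED (huge @L1)  [2 reads]
#5 VA=0x201418285 (w,user):
  L0: frame=0x16 idx=8 entry=0x33007 [P=1 RW=1 US=1 PS=0]
  L1: frame=0x33 idx=10 entry=0x34007 [P=1 RW=1 US=1 PS=0]
  L2: frame=0x34 idx=24 entry=0x36007 [P=1 RW=1 US=1 PS=0]
  ⇒ phys 0x36285  [3 reads]
#6 VA=0x502E125DC (w,user):
  L0: frame=0x16 idx=20 entry=0x39007 [P=1 RW=1 US=1 PS=0]
  L1: frame=0x39 idx=23 entry=0x3B007 [P=1 RW=1 US=1 PS=0]
  L2: frame=0x3B idx=18 entry=0x3F007 [P=1 RW=1 US=1 PS=0]
  ⇒ phys 0x3F5DC  [3 reads]
#7 VA=0x341C06967 (w,user):
  L0: frame=0x16 idx=13 entry=0x42007 [P=1 RW=1 US=1 PS=0]
  L1: frame=0x42 idx=14 entry=0x45007 [P=1 RW=1 US=1 PS=0]
  L2: frame=0x45 idx=6 entry=0x49007 [P=1 RW=1 US=1 PS=0]
  ⇒ phys 0x49967  [3 reads]

TLB: [["0x301800", "0x31"], ["0x201418", "0x36"], ["0x502E12", "0x3F"], ["0x341C06", "0x49"]]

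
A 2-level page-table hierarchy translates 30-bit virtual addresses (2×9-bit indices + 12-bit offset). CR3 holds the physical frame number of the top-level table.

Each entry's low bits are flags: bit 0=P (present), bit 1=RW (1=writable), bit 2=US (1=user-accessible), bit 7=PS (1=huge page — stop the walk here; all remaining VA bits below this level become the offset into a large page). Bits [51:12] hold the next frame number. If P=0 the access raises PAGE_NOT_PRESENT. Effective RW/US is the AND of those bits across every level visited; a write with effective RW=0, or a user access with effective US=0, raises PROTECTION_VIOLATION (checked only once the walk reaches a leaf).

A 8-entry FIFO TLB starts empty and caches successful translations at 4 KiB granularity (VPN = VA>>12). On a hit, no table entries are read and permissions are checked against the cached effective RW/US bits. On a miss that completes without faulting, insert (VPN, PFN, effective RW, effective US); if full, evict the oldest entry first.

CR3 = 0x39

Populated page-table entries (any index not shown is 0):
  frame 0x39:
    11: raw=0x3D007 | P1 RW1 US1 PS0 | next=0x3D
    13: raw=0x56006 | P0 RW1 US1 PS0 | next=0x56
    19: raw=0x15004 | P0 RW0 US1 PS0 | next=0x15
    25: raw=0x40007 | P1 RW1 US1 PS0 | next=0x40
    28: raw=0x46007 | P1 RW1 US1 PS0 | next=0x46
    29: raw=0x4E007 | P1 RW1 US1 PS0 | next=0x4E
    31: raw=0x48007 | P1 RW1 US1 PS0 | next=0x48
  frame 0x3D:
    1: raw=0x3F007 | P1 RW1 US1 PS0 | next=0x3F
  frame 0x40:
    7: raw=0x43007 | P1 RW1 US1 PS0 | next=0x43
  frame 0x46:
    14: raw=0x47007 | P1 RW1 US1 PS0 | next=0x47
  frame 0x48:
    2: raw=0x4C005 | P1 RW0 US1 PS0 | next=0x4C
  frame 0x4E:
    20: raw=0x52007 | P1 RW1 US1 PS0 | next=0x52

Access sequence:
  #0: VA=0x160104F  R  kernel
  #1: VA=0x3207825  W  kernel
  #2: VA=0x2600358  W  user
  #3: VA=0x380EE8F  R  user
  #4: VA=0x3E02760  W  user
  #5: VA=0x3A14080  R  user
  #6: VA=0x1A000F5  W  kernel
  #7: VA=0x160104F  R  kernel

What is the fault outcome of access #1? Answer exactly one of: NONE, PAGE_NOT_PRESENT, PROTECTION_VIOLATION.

Walk each access:
#0 VA=0x160104F (r,kernel):
  lvl0: tbl 0x39, slot 11 ⇒ 0x3D007 (P1/RW1/US1/PS0)
  lvl1: tbl 0x3D, slot 1 ⇒ 0x3F007 (P1/RW1/US1/PS0)
  ⇒ phys 0x3F04F  [2 reads]
#1 VA=0x3207825 (w,kernel):
  lvl0: tbl 0x39, slot 25 ⇒ 0x40007 (P1/RW1/US1/PS0)
  lvl1: tbl 0x40, slot 7 ⇒ 0x43007 (P1/RW1/US1/PS0)
  ⇒ phys 0x43825  [2 reads]
#2 VA=0x2600358 (w,user):
  lvl0: tbl 0x39, slot 19 ⇒ 0x15004 (P0/RW0/US1/PS0)
  ✗ PAGE_NOT_PRESENT  [1 reads]
#3 VA=0x380EE8F (r,user):
  lvl0: tbl 0x39, slot 28 ⇒ 0x46007 (P1/RW1/US1/PS0)
  lvl1: tbl 0x46, slot 14 ⇒ 0x47007 (P1/RW1/US1/PS0)
  ⇒ phys 0x47E8F  [2 reads]
#4 VA=0x3E02760 (w,user):
  lvl0: tbl 0x39, slot 31 ⇒ 0x48007 (P1/RW1/US1/PS0)
  lvl1: tbl 0x48, slot 2 ⇒ 0x4C005 (P1/RW0/US1/PS0)
  ✗ PROTECTION_VIOLATION  [2 reads]
#5 VA=0x3A14080 (r,user):
  lvl0: tbl 0x39, slot 29 ⇒ 0x4E007 (P1/RW1/US1/PS0)
  lvl1: tbl 0x4E, slot 20 ⇒ 0x52007 (P1/RW1/US1/PS0)
  ⇒ phys 0x52080  [2 reads]
#6 VA=0x1A000F5 (w,kernel):
  lvl0: tbl 0x39, slot 13 ⇒ 0x56006 (P0/RW1/US1/PS0)
  ✗ PAGE_NOT_PRESENT  [1 reads]
#7 VA=0x160104F (r,kernel):
  TLB hit vpn=0x1601 → PA=0x3F04F

Access #1 fault: NONE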